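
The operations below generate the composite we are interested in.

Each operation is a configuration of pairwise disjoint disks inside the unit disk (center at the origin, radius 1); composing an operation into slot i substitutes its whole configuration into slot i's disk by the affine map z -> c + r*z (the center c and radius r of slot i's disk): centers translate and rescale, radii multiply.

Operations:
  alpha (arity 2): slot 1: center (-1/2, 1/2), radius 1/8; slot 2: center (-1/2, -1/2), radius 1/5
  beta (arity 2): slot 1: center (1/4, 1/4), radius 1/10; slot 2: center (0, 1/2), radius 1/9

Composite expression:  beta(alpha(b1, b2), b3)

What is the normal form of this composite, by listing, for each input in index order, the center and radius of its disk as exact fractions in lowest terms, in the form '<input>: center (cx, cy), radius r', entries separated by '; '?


b1: center (1/5, 3/10), radius 1/80; b2: center (1/5, 1/5), radius 1/50; b3: center (0, 1/2), radius 1/9

Only the slot chain above each b matters under beta; compose those maps.
b1: after 2 affine steps, its disk has center (1/5, 3/10), radius 1/80
b2: after 2 affine steps, its disk has center (1/5, 1/5), radius 1/50
b3: after 1 affine step, its disk has center (0, 1/2), radius 1/9


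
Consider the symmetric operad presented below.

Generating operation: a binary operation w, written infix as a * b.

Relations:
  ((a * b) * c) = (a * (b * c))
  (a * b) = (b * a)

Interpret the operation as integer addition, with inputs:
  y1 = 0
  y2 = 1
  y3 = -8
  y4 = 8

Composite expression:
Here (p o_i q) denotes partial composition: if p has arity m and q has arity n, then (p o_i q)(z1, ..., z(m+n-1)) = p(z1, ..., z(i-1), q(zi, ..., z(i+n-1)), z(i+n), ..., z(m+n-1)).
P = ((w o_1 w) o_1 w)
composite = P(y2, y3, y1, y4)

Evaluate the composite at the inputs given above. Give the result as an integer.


1


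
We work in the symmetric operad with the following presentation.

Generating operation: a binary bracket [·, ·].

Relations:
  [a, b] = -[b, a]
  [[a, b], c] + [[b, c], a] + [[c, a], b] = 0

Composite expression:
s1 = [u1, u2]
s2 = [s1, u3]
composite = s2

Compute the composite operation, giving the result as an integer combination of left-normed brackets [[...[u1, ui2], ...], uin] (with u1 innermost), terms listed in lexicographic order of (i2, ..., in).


[[u1, u2], u3]

Antisymmetry and Jacobi reduce to u1-anchored left-normed brackets.
Composite bracket: [[u1, u2], u3]
The bracket unfolds into 4 signed words via [a, b] = ab - ba (2^2 = 4).
Coefficients come from the u1-initial words:
  sign of u1u2u3 is +1, so it contributes +[[u1, u2], u3]


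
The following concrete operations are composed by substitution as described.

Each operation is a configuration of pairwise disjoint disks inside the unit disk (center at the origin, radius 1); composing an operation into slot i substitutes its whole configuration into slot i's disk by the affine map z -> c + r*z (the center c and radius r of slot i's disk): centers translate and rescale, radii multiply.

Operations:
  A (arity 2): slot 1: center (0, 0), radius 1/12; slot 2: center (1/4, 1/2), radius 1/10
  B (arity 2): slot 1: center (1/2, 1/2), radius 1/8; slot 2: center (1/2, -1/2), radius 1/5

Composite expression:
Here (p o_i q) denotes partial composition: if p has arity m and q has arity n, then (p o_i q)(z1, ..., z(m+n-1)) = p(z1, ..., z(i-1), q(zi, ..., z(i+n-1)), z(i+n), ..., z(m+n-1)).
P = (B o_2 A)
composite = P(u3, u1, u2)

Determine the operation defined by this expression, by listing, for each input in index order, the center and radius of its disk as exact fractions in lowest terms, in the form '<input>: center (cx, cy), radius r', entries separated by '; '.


u1: center (1/2, -1/2), radius 1/60; u2: center (11/20, -2/5), radius 1/50; u3: center (1/2, 1/2), radius 1/8

Affine substitution under B: radii multiply and u-centers shift.
tracing u3 down its 1-map path: center (1/2, 1/2), radius 1/8
tracing u1 down its 2-map path: center (1/2, -1/2), radius 1/60
tracing u2 down its 2-map path: center (11/20, -2/5), radius 1/50


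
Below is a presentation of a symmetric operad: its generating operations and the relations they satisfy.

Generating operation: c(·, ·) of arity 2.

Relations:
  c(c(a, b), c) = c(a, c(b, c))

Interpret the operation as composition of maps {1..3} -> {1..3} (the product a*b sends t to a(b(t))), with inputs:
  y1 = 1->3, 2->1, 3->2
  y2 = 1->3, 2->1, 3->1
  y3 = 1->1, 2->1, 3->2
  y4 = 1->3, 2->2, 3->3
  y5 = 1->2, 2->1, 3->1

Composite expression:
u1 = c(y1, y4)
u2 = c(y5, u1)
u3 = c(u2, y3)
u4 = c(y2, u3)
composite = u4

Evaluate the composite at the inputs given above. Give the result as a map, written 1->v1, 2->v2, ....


c(y1, y4) = 1->2, 2->1, 3->2
c(y5, c(y1, y4)) = 1->1, 2->2, 3->1
c(c(y5, c(y1, y4)), y3) = 1->1, 2->1, 3->2
c(y2, c(c(y5, c(y1, y4)), y3)) = 1->3, 2->3, 3->1

1->3, 2->3, 3->1


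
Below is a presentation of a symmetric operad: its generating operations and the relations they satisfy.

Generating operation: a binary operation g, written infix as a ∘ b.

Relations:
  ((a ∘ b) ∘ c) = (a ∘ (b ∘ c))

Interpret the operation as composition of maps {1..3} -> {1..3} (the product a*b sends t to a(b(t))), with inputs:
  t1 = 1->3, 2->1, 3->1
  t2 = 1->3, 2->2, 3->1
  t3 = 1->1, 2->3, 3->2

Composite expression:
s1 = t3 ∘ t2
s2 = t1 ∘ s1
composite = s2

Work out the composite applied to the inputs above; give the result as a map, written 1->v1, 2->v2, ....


(t3 ∘ t2) = 1->2, 2->3, 3->1
(t1 ∘ (t3 ∘ t2)) = 1->1, 2->1, 3->3

1->1, 2->1, 3->3


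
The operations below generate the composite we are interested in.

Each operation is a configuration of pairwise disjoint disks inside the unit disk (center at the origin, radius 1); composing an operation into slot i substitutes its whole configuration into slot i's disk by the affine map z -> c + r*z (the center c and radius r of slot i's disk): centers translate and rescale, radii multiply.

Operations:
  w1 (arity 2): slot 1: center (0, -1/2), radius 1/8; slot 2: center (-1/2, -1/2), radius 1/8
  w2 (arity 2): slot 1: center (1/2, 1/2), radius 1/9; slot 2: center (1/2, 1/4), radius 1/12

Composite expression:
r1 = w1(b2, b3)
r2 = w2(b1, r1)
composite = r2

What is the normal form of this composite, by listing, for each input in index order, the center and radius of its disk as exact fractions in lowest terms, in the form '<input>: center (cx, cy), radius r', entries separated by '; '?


b1: center (1/2, 1/2), radius 1/9; b2: center (1/2, 5/24), radius 1/96; b3: center (11/24, 5/24), radius 1/96

Nesting under w2 composes maps z -> c + r*z down each b-path.
for b1, the 1-step affine chain lands on center (1/2, 1/2), radius 1/9
for b2, the 2-step affine chain lands on center (1/2, 5/24), radius 1/96
for b3, the 2-step affine chain lands on center (11/24, 5/24), radius 1/96


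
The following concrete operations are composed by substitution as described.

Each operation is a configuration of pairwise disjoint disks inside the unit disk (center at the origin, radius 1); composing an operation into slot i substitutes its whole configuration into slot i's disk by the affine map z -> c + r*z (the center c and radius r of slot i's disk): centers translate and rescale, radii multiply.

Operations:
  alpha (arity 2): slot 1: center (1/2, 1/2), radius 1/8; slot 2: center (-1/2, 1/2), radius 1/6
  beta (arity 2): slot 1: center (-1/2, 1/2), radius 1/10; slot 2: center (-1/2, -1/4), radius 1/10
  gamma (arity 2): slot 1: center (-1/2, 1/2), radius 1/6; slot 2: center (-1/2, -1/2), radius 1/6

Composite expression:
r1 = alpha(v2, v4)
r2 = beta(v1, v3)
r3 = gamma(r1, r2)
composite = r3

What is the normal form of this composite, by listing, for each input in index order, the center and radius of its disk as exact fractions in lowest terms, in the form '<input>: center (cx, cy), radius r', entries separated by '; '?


v1: center (-7/12, -5/12), radius 1/60; v2: center (-5/12, 7/12), radius 1/48; v3: center (-7/12, -13/24), radius 1/60; v4: center (-7/12, 7/12), radius 1/36

Affine substitution under gamma: radii multiply and v-centers shift.
for v2, the 2-step affine chain lands on center (-5/12, 7/12), radius 1/48
for v4, the 2-step affine chain lands on center (-7/12, 7/12), radius 1/36
for v1, the 2-step affine chain lands on center (-7/12, -5/12), radius 1/60
for v3, the 2-step affine chain lands on center (-7/12, -13/24), radius 1/60


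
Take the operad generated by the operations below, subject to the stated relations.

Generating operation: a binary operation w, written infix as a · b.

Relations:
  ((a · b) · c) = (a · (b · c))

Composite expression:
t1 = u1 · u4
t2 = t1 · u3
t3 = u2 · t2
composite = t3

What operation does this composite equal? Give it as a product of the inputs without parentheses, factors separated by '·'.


u2 · u1 · u4 · u3

The w-tree's shape is irrelevant; the u-reading-order decides.
(u1 · u4) spells out as u1 · u4
((u1 · u4) · u3) spells out as u1 · u4 · u3
(u2 · ((u1 · u4) · u3)) spells out as u2 · u1 · u4 · u3


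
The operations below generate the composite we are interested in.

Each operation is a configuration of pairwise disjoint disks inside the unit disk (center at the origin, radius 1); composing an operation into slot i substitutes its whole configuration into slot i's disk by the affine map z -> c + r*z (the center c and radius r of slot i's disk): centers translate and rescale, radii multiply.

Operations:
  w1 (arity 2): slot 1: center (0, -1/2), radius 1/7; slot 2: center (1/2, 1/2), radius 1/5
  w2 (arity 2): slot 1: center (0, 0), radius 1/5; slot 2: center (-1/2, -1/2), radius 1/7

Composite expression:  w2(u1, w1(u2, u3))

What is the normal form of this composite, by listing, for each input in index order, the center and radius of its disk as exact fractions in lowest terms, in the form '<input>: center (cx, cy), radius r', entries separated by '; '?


u1: center (0, 0), radius 1/5; u2: center (-1/2, -4/7), radius 1/49; u3: center (-3/7, -3/7), radius 1/35

Each u-disk chains the slot maps above it in w2; radii multiply.
input u1: composing its 1 substitution step yields center (0, 0), radius 1/5
input u2: composing its 2 substitution steps yields center (-1/2, -4/7), radius 1/49
input u3: composing its 2 substitution steps yields center (-3/7, -3/7), radius 1/35


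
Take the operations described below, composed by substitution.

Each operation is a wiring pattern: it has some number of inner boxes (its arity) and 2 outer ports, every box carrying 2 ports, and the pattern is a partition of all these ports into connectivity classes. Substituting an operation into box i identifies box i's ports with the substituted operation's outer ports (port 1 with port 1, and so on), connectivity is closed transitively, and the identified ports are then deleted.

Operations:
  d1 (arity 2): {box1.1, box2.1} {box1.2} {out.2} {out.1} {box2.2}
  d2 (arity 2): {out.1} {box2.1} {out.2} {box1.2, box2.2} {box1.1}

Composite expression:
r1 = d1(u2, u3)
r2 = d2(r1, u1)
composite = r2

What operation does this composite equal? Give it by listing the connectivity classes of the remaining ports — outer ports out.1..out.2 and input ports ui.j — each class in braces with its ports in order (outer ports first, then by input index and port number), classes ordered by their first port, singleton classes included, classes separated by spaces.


After gluing at d2, chains via deleted ports link the u-ports.
after d1, the pattern on (u2, u3) reads {out.1} {out.2} {u2.1, u3.1} {u2.2} {u3.2} (out.j = its outer ports)
after d2, the pattern on (u2, u3, u1) reads {out.1} {out.2} {u1.1} {u1.2} {u2.1, u3.1} {u2.2} {u3.2} (out.j = its outer ports)

{out.1} {out.2} {u1.1} {u1.2} {u2.1, u3.1} {u2.2} {u3.2}


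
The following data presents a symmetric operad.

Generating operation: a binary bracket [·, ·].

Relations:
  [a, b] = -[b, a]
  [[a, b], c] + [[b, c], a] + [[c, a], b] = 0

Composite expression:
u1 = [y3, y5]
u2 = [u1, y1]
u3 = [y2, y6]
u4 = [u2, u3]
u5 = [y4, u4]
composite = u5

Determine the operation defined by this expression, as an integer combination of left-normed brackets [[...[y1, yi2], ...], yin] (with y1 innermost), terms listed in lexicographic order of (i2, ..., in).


[[[[[y1, y3], y5], y2], y6], y4] - [[[[[y1, y3], y5], y6], y2], y4] - [[[[[y1, y5], y3], y2], y6], y4] + [[[[[y1, y5], y3], y6], y2], y4]

In the tensor algebra, words opening y1 carry the y1-anchored form.
Composite bracket: [y4, [[[y3, y5], y1], [y2, y6]]]
Each bracket splits as ab - ba, giving 32 signed words (2^5 = 32).
Only words starting with y1 matter:
  word y1y3y5y2y6y4 has sign +1, contributing +[[[[[y1, y3], y5], y2], y6], y4]
  word y1y3y5y6y2y4 has sign -1, contributing -[[[[[y1, y3], y5], y6], y2], y4]
  word y1y5y3y2y6y4 has sign -1, contributing -[[[[[y1, y5], y3], y2], y6], y4]
  word y1y5y3y6y2y4 has sign +1, contributing +[[[[[y1, y5], y3], y6], y2], y4]


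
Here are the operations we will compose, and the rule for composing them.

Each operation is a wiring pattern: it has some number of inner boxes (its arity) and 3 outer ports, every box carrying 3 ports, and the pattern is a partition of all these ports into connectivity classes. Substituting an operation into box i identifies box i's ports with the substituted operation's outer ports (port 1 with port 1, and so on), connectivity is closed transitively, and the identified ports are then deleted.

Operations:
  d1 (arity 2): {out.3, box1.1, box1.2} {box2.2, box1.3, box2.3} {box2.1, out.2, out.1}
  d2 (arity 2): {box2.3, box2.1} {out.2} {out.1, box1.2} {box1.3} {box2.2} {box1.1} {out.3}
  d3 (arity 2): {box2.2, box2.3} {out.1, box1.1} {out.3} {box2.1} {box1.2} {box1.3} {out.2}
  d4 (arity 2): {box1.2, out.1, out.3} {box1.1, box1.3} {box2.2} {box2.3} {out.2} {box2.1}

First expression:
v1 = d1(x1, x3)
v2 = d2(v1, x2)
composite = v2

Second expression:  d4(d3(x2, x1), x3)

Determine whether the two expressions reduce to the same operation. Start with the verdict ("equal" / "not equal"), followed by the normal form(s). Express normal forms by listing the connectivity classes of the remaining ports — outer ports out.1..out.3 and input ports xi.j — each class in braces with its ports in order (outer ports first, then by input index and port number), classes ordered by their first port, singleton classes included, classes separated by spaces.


Reducing the first expression gives {out.1, x3.1} {out.2} {out.3} {x1.1, x1.2} {x1.3, x3.2, x3.3} {x2.1, x2.3} {x2.2}
Reducing the second expression gives {out.1, out.3} {out.2} {x1.1} {x1.2, x1.3} {x2.1} {x2.2} {x2.3} {x3.1} {x3.2} {x3.3}
Different reductions; not equal.

not equal: they reduce to {out.1, x3.1} {out.2} {out.3} {x1.1, x1.2} {x1.3, x3.2, x3.3} {x2.1, x2.3} {x2.2} and {out.1, out.3} {out.2} {x1.1} {x1.2, x1.3} {x2.1} {x2.2} {x2.3} {x3.1} {x3.2} {x3.3}


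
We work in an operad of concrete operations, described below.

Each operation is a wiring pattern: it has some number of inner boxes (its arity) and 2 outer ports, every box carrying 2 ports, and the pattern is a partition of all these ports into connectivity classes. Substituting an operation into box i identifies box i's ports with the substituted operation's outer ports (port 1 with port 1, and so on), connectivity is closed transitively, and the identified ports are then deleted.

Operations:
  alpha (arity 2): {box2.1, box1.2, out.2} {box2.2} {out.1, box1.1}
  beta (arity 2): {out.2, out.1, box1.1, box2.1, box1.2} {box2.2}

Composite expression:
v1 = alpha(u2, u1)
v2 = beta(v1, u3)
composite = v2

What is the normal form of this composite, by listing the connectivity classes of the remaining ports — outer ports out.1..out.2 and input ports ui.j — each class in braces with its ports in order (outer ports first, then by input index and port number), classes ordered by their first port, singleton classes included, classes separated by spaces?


{out.1, out.2, u1.1, u2.1, u2.2, u3.1} {u1.2} {u3.2}

Reachability decides: close wires over beta-identified ports.
composing alpha on (u2, u1), with out.j its own outer ports: {out.1, u2.1} {out.2, u1.1, u2.2} {u1.2}
composing beta on (u2, u1, u3), with out.j its own outer ports: {out.1, out.2, u1.1, u2.1, u2.2, u3.1} {u1.2} {u3.2}


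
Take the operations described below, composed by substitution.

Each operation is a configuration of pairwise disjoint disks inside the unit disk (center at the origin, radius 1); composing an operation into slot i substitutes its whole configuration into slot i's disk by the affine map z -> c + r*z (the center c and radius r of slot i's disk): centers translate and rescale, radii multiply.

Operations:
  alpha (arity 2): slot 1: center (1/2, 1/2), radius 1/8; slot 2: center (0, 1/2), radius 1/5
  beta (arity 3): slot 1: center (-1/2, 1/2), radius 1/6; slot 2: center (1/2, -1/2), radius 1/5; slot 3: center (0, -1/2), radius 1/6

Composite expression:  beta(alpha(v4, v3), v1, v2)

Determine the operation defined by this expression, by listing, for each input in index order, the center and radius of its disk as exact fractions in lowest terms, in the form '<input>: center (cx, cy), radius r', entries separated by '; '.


v1: center (1/2, -1/2), radius 1/5; v2: center (0, -1/2), radius 1/6; v3: center (-1/2, 7/12), radius 1/30; v4: center (-5/12, 7/12), radius 1/48

Nesting under beta composes maps z -> c + r*z down each v-path.
v4: after 2 affine steps, its disk has center (-5/12, 7/12), radius 1/48
v3: after 2 affine steps, its disk has center (-1/2, 7/12), radius 1/30
v1: after 1 affine step, its disk has center (1/2, -1/2), radius 1/5
v2: after 1 affine step, its disk has center (0, -1/2), radius 1/6


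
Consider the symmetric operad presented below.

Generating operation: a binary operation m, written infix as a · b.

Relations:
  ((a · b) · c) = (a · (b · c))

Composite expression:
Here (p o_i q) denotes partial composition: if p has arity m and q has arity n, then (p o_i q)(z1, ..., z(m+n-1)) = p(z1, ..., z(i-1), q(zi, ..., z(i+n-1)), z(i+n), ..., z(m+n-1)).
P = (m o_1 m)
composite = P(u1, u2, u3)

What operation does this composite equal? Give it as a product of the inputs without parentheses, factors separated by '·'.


Associativity of m dissolves the nesting; only the u-input order survives.
(u1 · u2) flattens to u1 · u2
((u1 · u2) · u3) flattens to u1 · u2 · u3

u1 · u2 · u3


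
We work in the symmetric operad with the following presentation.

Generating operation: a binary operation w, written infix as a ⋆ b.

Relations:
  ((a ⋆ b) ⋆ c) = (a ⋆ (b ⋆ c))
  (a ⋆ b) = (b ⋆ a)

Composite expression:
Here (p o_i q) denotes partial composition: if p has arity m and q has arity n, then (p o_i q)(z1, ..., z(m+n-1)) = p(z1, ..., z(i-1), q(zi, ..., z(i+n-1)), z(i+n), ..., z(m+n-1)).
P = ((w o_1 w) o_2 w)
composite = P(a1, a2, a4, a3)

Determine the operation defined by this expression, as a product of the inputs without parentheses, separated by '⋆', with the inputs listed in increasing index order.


a1 ⋆ a2 ⋆ a3 ⋆ a4


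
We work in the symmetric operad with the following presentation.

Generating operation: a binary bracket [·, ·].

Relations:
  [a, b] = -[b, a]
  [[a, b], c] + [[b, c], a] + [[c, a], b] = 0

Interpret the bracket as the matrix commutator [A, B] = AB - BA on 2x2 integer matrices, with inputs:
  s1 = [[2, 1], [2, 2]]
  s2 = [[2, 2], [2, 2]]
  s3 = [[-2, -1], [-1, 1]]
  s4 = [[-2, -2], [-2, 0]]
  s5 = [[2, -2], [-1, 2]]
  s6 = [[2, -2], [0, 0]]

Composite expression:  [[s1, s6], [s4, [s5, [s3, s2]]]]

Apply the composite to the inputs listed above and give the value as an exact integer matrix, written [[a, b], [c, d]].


[[144, -576], [-576, -144]]

[s1, s6] = [[4, -2], [4, -4]]
[s3, s2] = [[0, -6], [6, 0]]
[s5, [s3, s2]] = [[-18, 0], [0, 18]]
[s4, [s5, [s3, s2]]] = [[0, -72], [72, 0]]
[[s1, s6], [s4, [s5, [s3, s2]]]] = [[144, -576], [-576, -144]]


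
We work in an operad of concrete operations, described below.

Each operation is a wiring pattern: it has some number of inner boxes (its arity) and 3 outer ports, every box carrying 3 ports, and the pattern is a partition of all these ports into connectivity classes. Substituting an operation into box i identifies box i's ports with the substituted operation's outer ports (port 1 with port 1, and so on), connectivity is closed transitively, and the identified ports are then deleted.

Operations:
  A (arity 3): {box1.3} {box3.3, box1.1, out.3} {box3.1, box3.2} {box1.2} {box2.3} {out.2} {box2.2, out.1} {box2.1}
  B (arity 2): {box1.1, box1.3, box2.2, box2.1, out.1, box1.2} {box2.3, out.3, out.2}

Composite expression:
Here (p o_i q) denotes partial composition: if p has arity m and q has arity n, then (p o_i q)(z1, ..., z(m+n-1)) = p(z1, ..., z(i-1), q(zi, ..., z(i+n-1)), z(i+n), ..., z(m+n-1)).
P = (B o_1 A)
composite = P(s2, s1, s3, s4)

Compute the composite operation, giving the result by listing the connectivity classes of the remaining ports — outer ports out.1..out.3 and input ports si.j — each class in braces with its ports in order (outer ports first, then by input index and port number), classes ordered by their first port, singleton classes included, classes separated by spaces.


{out.1, s1.2, s2.1, s3.3, s4.1, s4.2} {out.2, out.3, s4.3} {s1.1} {s1.3} {s2.2} {s2.3} {s3.1, s3.2}

Two ports join when wires chain via B-identified ports.
through A, on inputs (s2, s1, s3): {out.1, s1.2} {out.2} {out.3, s2.1, s3.3} {s1.1} {s1.3} {s2.2} {s2.3} {s3.1, s3.2} (out.j = stage outer ports)
through B, on inputs (s2, s1, s3, s4): {out.1, s1.2, s2.1, s3.3, s4.1, s4.2} {out.2, out.3, s4.3} {s1.1} {s1.3} {s2.2} {s2.3} {s3.1, s3.2} (out.j = stage outer ports)


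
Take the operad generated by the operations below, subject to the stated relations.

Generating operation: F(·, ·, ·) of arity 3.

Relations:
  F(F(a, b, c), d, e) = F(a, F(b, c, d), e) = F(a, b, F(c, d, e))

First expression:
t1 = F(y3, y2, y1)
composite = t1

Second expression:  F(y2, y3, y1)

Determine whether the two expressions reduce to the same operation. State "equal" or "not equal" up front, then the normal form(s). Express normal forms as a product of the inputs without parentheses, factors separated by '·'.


not equal; the first gives y3 · y2 · y1 and the second y2 · y3 · y1

Reducing the first expression gives y3 · y2 · y1
Reducing the second expression gives y2 · y3 · y1
Different reductions; not equal.


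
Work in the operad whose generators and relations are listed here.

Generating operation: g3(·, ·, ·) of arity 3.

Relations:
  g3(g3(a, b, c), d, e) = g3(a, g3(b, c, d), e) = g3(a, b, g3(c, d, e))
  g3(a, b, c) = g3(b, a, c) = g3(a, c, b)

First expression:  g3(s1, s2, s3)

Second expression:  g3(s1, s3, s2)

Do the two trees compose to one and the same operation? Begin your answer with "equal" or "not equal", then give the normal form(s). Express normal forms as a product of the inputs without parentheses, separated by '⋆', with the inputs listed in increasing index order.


equal; the common form is s1 ⋆ s2 ⋆ s3


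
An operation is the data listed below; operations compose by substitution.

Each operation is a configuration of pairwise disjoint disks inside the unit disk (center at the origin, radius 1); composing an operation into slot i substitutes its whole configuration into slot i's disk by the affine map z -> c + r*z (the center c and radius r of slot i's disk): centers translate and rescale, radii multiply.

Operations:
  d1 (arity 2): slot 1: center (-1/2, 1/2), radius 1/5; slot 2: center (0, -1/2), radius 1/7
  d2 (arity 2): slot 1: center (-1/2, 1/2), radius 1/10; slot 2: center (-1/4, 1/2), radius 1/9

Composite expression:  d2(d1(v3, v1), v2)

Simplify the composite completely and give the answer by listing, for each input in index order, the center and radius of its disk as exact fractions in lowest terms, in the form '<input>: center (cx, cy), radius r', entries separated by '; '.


v1: center (-1/2, 9/20), radius 1/70; v2: center (-1/4, 1/2), radius 1/9; v3: center (-11/20, 11/20), radius 1/50

Only the slot chain above each v matters under d2; compose those maps.
input v3: applying the 2 nested substitutions gives center (-11/20, 11/20), radius 1/50
input v1: applying the 2 nested substitutions gives center (-1/2, 9/20), radius 1/70
input v2: applying the 1 nested substitution gives center (-1/4, 1/2), radius 1/9


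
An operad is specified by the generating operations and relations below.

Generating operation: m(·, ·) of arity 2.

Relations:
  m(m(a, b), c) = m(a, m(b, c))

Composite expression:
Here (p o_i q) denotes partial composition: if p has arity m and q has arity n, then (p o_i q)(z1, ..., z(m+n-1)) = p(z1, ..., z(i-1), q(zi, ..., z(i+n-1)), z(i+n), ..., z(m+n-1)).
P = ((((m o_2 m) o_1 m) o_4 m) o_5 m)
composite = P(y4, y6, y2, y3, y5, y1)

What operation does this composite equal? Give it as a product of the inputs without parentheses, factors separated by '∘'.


y4 ∘ y6 ∘ y2 ∘ y3 ∘ y5 ∘ y1

Associativity of m dissolves the nesting; only the y-input order survives.
m(y4, y6) unparenthesizes to y4 ∘ y6
m(y5, y1) unparenthesizes to y5 ∘ y1
m(y3, m(y5, y1)) unparenthesizes to y3 ∘ y5 ∘ y1
m(y2, m(y3, m(y5, y1))) unparenthesizes to y2 ∘ y3 ∘ y5 ∘ y1
m(m(y4, y6), m(y2, m(y3, m(y5, y1)))) unparenthesizes to y4 ∘ y6 ∘ y2 ∘ y3 ∘ y5 ∘ y1


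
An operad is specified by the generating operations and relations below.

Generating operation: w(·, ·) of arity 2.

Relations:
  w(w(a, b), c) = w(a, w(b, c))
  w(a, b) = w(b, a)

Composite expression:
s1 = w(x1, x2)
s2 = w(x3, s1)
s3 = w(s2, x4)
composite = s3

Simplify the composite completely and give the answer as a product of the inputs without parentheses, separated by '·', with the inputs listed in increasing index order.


x1 · x2 · x3 · x4

Any arrangement under w is one operation, so sort the x-inputs.
w(x1, x2) reduces to x1 · x2
w(x3, w(x1, x2)) reduces to x3 · x1 · x2
w(w(x3, w(x1, x2)), x4) reduces to x3 · x1 · x2 · x4
commutativity sorts the factors: x1 · x2 · x3 · x4


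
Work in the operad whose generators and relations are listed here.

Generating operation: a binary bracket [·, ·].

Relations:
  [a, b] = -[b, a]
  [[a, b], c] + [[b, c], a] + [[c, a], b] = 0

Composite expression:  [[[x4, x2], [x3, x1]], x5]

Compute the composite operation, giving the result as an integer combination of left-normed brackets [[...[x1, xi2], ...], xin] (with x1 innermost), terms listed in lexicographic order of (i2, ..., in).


Left-normed coefficients sit on the x1-initial expansion words.
Composite bracket: [[[x4, x2], [x3, x1]], x5]
Expanding via [a, b] = ab - ba: 16 signed words (2^4 = 16).
Collect the words opening with x1:
  x1x3x2x4x5 (sign -1) contributes -[[[[x1, x3], x2], x4], x5]
  x1x3x4x2x5 (sign +1) contributes +[[[[x1, x3], x4], x2], x5]

-[[[[x1, x3], x2], x4], x5] + [[[[x1, x3], x4], x2], x5]


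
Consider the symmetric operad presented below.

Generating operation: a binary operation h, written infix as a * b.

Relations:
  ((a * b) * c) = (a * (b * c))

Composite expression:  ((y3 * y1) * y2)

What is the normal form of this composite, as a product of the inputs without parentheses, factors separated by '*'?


y3 * y1 * y2


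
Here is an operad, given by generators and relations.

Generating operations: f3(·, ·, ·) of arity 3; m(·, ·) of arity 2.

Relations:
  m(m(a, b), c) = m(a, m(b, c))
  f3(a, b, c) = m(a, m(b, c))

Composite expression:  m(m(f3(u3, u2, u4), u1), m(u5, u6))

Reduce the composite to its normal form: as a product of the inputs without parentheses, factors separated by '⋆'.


u3 ⋆ u2 ⋆ u4 ⋆ u1 ⋆ u5 ⋆ u6

Associativity of m dissolves the nesting; only the u-input order survives.
f3(u3, u2, u4) spells out as u3 ⋆ u2 ⋆ u4
m(f3(u3, u2, u4), u1) spells out as u3 ⋆ u2 ⋆ u4 ⋆ u1
m(u5, u6) spells out as u5 ⋆ u6
m(m(f3(u3, u2, u4), u1), m(u5, u6)) spells out as u3 ⋆ u2 ⋆ u4 ⋆ u1 ⋆ u5 ⋆ u6


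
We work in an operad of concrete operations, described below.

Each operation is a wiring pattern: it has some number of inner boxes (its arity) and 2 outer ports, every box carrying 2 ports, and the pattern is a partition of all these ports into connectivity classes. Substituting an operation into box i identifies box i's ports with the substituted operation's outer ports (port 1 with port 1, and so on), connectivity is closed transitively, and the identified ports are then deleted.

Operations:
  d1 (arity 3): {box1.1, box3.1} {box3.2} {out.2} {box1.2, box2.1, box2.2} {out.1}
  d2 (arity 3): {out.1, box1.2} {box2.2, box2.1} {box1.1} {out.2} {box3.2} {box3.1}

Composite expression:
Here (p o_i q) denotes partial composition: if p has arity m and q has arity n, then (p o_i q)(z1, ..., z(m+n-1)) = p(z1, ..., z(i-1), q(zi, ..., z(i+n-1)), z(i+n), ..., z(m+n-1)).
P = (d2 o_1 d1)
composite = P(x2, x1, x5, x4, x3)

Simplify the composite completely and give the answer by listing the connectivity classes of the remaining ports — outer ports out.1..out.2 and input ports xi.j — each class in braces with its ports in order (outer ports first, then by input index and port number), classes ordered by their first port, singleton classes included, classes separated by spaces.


{out.1} {out.2} {x1.1, x1.2, x2.2} {x2.1, x5.1} {x3.1} {x3.2} {x4.1, x4.2} {x5.2}

Connectivity passes through glued d2-boundaries; trace each wire chain.
through d1, on inputs (x2, x1, x5): {out.1} {out.2} {x1.1, x1.2, x2.2} {x2.1, x5.1} {x5.2} (out.j = stage outer ports)
through d2, on inputs (x2, x1, x5, x4, x3): {out.1} {out.2} {x1.1, x1.2, x2.2} {x2.1, x5.1} {x3.1} {x3.2} {x4.1, x4.2} {x5.2} (out.j = stage outer ports)


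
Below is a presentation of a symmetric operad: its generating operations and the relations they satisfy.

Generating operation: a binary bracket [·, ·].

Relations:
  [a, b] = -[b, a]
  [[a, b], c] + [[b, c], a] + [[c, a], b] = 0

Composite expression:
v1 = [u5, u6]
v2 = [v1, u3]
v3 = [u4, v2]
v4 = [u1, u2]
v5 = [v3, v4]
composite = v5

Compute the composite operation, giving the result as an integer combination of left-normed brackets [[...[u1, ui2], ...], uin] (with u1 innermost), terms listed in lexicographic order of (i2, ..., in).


-[[[[[u1, u2], u3], u5], u6], u4] + [[[[[u1, u2], u3], u6], u5], u4] + [[[[[u1, u2], u4], u3], u5], u6] - [[[[[u1, u2], u4], u3], u6], u5] - [[[[[u1, u2], u4], u5], u6], u3] + [[[[[u1, u2], u4], u6], u5], u3] + [[[[[u1, u2], u5], u6], u3], u4] - [[[[[u1, u2], u6], u5], u3], u4]

In the tensor algebra, words opening u1 carry the u1-anchored form.
Composite bracket: [[u4, [[u5, u6], u3]], [u1, u2]]
Full expansion: 32 signed words from ab - ba (2^5 = 32).
Only words starting with u1 matter:
  the word u1u2u3u5u6u4 carries sign -1 and contributes -[[[[[u1, u2], u3], u5], u6], u4]
  the word u1u2u3u6u5u4 carries sign +1 and contributes +[[[[[u1, u2], u3], u6], u5], u4]
  the word u1u2u4u3u5u6 carries sign +1 and contributes +[[[[[u1, u2], u4], u3], u5], u6]
  the word u1u2u4u3u6u5 carries sign -1 and contributes -[[[[[u1, u2], u4], u3], u6], u5]
  the word u1u2u4u5u6u3 carries sign -1 and contributes -[[[[[u1, u2], u4], u5], u6], u3]
  the word u1u2u4u6u5u3 carries sign +1 and contributes +[[[[[u1, u2], u4], u6], u5], u3]
  the word u1u2u5u6u3u4 carries sign +1 and contributes +[[[[[u1, u2], u5], u6], u3], u4]
  the word u1u2u6u5u3u4 carries sign -1 and contributes -[[[[[u1, u2], u6], u5], u3], u4]


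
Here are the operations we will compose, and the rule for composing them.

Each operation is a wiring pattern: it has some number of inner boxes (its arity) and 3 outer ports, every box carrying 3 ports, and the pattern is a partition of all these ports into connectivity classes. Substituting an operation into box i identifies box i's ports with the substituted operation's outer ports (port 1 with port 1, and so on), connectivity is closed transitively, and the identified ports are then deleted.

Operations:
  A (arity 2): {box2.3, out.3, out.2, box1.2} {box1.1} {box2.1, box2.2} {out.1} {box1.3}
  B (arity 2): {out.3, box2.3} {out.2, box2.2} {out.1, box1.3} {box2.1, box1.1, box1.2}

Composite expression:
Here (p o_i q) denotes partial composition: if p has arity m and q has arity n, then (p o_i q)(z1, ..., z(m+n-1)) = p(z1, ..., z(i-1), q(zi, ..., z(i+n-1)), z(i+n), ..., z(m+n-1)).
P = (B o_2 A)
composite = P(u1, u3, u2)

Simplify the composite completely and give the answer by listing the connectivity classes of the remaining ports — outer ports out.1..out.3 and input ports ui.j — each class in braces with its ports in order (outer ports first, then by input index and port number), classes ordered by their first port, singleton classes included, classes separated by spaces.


{out.1, u1.3} {out.2, out.3, u2.3, u3.2} {u1.1, u1.2} {u2.1, u2.2} {u3.1} {u3.3}

Substituting into B glues patterns; closure does the rest.
through A, on inputs (u3, u2): {out.1} {out.2, out.3, u2.3, u3.2} {u2.1, u2.2} {u3.1} {u3.3} (out.j = stage outer ports)
through B, on inputs (u1, u3, u2): {out.1, u1.3} {out.2, out.3, u2.3, u3.2} {u1.1, u1.2} {u2.1, u2.2} {u3.1} {u3.3} (out.j = stage outer ports)


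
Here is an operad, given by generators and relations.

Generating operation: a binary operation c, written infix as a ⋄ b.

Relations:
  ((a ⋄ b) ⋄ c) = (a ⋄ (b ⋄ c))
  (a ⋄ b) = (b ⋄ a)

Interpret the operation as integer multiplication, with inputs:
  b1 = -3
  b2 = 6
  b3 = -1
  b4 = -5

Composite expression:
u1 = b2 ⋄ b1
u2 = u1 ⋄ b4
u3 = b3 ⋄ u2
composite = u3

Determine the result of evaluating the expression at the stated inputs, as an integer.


-90

(b2 ⋄ b1) = -18
((b2 ⋄ b1) ⋄ b4) = 90
(b3 ⋄ ((b2 ⋄ b1) ⋄ b4)) = -90


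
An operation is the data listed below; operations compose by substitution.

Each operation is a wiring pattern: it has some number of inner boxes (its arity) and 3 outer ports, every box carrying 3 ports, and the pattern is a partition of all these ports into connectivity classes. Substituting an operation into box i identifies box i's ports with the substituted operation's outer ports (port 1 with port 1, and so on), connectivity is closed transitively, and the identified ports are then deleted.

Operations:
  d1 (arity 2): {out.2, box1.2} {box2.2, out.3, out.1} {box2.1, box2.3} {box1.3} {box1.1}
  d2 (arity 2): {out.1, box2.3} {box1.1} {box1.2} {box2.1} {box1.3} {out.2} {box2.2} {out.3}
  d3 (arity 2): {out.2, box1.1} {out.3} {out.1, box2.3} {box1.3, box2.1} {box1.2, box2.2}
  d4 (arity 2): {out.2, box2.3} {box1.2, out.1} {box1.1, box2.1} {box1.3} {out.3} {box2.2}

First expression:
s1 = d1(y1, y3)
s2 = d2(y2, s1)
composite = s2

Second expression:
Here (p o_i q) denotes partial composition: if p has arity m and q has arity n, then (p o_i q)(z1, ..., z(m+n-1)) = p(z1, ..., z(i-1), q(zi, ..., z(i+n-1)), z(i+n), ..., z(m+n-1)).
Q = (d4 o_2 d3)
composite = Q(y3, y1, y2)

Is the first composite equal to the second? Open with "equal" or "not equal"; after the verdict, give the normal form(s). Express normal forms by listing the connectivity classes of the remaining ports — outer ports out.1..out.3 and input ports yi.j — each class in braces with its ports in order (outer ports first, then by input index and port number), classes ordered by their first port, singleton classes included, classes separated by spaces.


The first expression, normalized: {out.1, y3.2} {out.2} {out.3} {y1.1} {y1.2} {y1.3} {y2.1} {y2.2} {y2.3} {y3.1, y3.3}
The second expression, normalized: {out.1, y3.2} {out.2} {out.3} {y1.1} {y1.2, y2.2} {y1.3, y2.1} {y2.3, y3.1} {y3.3}
They disagree, so not equal.

not equal; the first gives {out.1, y3.2} {out.2} {out.3} {y1.1} {y1.2} {y1.3} {y2.1} {y2.2} {y2.3} {y3.1, y3.3} and the second {out.1, y3.2} {out.2} {out.3} {y1.1} {y1.2, y2.2} {y1.3, y2.1} {y2.3, y3.1} {y3.3}


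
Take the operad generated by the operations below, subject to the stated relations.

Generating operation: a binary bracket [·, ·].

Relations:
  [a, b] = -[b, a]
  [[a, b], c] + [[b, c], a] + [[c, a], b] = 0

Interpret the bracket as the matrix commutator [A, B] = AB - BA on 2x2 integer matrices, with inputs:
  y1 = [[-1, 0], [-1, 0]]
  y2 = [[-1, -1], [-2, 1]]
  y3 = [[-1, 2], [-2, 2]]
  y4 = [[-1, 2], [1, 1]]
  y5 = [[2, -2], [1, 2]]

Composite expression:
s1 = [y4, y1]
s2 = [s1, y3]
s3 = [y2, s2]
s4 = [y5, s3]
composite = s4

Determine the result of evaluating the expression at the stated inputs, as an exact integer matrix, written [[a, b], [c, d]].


[[4, -20], [-10, -4]]


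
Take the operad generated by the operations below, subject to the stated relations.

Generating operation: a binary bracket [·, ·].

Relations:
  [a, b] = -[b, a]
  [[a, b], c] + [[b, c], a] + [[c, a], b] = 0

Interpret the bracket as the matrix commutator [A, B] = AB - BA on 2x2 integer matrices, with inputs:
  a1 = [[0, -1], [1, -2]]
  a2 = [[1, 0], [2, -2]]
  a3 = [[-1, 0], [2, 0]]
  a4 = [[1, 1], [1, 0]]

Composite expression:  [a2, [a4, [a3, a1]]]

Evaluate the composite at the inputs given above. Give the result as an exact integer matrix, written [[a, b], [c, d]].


[[6, -9], [19, -6]]


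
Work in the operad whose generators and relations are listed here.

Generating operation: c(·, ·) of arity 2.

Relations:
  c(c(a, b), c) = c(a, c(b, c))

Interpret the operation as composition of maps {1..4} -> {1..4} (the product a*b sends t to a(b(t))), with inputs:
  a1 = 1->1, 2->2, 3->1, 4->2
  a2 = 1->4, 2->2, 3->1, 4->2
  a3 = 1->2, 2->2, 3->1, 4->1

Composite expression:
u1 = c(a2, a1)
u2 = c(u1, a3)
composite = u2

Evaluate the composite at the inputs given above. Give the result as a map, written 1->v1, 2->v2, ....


c(a2, a1) = 1->4, 2->2, 3->4, 4->2
c(c(a2, a1), a3) = 1->2, 2->2, 3->4, 4->4

1->2, 2->2, 3->4, 4->4


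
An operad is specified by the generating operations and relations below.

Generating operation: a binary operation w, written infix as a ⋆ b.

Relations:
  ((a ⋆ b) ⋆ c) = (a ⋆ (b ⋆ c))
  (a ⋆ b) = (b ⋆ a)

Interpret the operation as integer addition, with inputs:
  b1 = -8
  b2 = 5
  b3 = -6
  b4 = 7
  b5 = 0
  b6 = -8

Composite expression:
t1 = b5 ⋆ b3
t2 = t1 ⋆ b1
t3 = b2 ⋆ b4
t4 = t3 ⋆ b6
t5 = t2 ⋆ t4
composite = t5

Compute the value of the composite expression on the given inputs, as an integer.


(b5 ⋆ b3) = -6
((b5 ⋆ b3) ⋆ b1) = -14
(b2 ⋆ b4) = 12
((b2 ⋆ b4) ⋆ b6) = 4
(((b5 ⋆ b3) ⋆ b1) ⋆ ((b2 ⋆ b4) ⋆ b6)) = -10

-10


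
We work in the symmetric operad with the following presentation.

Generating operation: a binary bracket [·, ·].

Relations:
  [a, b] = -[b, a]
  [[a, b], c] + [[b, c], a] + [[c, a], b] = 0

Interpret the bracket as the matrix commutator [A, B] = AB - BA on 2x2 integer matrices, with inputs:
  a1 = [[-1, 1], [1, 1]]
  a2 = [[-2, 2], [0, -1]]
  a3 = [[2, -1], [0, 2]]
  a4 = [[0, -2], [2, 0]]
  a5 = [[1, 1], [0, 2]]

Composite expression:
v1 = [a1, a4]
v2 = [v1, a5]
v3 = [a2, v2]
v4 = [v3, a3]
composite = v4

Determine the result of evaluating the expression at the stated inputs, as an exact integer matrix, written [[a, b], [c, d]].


[[-4, 16], [0, 4]]

[a1, a4] = [[4, 4], [4, -4]]
[[a1, a4], a5] = [[-4, 12], [-4, 4]]
[a2, [[a1, a4], a5]] = [[-8, 4], [-4, 8]]
[[a2, [[a1, a4], a5]], a3] = [[-4, 16], [0, 4]]


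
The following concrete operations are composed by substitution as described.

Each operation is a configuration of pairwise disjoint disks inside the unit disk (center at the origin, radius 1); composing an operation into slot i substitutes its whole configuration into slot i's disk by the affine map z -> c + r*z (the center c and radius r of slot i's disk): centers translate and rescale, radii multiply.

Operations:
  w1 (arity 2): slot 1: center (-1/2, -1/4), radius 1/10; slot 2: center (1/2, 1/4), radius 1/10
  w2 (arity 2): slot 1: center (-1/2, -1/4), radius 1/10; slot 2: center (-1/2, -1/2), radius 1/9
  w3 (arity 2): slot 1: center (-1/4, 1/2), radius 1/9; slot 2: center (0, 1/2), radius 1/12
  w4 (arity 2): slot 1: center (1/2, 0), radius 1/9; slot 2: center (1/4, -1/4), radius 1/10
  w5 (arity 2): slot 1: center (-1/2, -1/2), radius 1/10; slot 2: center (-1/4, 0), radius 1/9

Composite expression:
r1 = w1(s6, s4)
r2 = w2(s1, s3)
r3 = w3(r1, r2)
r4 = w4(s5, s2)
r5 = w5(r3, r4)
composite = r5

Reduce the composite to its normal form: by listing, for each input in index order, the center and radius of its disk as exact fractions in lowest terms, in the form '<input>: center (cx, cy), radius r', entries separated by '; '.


s1: center (-121/240, -217/480), radius 1/1200; s2: center (-2/9, -1/36), radius 1/90; s3: center (-121/240, -109/240), radius 1/1080; s4: center (-187/360, -161/360), radius 1/900; s5: center (-7/36, 0), radius 1/81; s6: center (-191/360, -163/360), radius 1/900

Each s-disk chains the slot maps above it in w5; radii multiply.
for s6, the 3-step affine chain lands on center (-191/360, -163/360), radius 1/900
for s4, the 3-step affine chain lands on center (-187/360, -161/360), radius 1/900
for s1, the 3-step affine chain lands on center (-121/240, -217/480), radius 1/1200
for s3, the 3-step affine chain lands on center (-121/240, -109/240), radius 1/1080
for s5, the 2-step affine chain lands on center (-7/36, 0), radius 1/81
for s2, the 2-step affine chain lands on center (-2/9, -1/36), radius 1/90
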